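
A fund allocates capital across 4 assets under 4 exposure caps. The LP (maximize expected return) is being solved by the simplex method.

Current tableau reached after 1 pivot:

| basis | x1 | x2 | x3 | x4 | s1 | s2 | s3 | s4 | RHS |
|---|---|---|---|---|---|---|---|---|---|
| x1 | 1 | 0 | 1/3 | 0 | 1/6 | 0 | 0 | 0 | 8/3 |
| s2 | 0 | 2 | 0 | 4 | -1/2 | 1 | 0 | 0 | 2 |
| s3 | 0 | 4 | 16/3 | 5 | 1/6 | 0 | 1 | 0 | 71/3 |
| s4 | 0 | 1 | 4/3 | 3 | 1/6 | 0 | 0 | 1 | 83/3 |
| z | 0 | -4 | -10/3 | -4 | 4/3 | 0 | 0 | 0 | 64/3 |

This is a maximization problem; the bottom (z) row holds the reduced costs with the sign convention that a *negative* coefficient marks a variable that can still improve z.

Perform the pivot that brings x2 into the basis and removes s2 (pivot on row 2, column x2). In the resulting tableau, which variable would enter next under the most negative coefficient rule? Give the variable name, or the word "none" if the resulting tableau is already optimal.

x3

Pivot element 2. New z-row = old z-row − (-4)·(row 2/2).
Updated z-row coefficients: x1: 0, x2: 0, x3: -10/3, x4: 4, s1: 1/3, s2: 2, s3: 0, s4: 0.
The most negative is -10/3 in column x3, so x3 would enter next.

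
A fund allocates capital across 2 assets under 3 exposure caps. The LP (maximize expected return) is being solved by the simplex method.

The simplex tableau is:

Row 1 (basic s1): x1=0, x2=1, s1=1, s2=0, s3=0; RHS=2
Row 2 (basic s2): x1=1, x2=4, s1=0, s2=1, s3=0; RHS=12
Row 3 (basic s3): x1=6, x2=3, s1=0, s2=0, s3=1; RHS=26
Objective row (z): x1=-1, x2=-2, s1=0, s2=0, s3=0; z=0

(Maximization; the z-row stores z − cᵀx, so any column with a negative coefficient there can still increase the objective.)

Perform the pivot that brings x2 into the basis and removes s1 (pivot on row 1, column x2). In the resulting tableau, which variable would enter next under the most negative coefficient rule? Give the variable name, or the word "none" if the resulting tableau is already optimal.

x1

Pivot element 1. New z-row = old z-row − (-2)·(row 1/1).
Updated z-row coefficients: x1: -1, x2: 0, s1: 2, s2: 0, s3: 0.
The most negative is -1 in column x1, so x1 would enter next.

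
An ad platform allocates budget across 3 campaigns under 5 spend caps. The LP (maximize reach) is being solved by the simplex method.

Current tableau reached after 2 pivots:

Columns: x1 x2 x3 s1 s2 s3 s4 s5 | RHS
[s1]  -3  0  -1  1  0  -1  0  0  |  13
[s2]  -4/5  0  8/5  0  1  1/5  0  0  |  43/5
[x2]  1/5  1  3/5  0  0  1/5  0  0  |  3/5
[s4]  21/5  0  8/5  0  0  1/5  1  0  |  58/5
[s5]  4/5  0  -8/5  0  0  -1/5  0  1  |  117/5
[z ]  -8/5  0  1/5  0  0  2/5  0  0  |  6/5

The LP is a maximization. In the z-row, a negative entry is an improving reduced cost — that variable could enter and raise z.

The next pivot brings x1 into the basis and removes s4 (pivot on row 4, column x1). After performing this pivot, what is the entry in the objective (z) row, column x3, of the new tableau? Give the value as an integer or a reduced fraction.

17/21

Pivot element is row 4, column x1: 21/5.
Normalize row 4: new (row 4, x3) = (8/5)/(21/5) = 8/21.
z-row ← z-row − (-8/5)·(new row 4): 1/5 − (-8/5)·(8/21) = 17/21.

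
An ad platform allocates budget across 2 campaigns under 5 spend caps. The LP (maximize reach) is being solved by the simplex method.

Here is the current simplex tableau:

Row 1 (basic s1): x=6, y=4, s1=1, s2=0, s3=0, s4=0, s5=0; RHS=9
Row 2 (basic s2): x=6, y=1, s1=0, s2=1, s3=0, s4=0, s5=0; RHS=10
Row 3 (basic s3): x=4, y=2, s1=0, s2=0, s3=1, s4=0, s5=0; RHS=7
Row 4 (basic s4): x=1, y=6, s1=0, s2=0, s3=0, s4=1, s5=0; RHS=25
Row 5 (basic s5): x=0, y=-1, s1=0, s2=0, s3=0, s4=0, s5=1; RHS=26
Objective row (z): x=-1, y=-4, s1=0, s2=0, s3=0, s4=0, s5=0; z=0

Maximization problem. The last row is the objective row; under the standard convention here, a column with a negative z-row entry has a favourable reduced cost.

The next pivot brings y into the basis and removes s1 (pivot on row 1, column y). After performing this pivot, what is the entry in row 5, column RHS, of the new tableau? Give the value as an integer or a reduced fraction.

113/4

Pivot element is row 1, column y: 4.
Normalize row 1: new (row 1, RHS) = 9/4 = 9/4.
row 5 ← row 5 − (-1)·(new row 1): 26 − (-1)·(9/4) = 113/4.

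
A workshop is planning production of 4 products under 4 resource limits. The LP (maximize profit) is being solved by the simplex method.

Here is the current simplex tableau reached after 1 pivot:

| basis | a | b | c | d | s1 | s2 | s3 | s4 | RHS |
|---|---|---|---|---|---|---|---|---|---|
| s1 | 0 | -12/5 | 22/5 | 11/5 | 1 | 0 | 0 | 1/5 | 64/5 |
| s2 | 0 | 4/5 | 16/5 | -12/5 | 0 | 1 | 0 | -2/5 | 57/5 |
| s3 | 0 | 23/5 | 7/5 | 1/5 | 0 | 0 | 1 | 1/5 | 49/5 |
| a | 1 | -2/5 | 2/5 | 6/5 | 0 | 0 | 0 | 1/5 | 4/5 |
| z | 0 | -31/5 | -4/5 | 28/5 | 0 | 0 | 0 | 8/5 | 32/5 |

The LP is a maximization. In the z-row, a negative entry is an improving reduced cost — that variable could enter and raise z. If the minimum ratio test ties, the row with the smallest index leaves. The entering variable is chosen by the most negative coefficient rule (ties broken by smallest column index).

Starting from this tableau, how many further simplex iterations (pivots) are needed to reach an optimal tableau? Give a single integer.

1

pivot: b in, s3 out → z = 451/23
No improving column remains; optimal.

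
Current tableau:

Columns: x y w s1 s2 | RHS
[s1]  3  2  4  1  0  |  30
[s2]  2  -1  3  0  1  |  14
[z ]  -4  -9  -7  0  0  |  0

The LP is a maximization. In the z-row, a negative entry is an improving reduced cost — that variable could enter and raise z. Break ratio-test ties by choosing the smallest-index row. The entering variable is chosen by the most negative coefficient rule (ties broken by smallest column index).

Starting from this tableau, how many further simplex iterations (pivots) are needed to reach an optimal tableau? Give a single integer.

pivot: y in, s1 out → z = 135
No improving column remains; optimal.

1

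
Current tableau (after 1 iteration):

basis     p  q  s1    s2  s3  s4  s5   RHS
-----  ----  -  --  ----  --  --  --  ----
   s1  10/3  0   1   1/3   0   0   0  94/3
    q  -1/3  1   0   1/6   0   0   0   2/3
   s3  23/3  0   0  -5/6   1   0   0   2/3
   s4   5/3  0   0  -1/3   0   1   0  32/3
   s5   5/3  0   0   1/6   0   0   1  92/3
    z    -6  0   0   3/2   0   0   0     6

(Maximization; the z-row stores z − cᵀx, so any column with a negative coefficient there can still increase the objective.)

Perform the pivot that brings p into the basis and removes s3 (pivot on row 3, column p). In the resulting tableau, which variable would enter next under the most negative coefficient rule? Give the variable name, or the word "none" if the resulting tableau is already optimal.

Pivot element 23/3. New z-row = old z-row − (-6)·(row 3/(23/3)).
Updated z-row coefficients: p: 0, q: 0, s1: 0, s2: 39/46, s3: 18/23, s4: 0, s5: 0.
No coefficient is strictly negative; the tableau after this pivot is optimal.

none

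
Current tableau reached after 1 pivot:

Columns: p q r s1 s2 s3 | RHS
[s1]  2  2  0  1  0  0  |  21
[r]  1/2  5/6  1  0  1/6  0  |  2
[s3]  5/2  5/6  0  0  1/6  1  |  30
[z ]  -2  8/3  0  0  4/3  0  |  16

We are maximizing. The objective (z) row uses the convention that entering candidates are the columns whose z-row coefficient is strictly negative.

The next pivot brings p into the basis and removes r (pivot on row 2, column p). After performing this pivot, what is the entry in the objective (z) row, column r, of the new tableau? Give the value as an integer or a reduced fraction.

Pivot element is row 2, column p: 1/2.
Normalize row 2: new (row 2, r) = 1/(1/2) = 2.
z-row ← z-row − (-2)·(new row 2): 0 − (-2)·2 = 4.

4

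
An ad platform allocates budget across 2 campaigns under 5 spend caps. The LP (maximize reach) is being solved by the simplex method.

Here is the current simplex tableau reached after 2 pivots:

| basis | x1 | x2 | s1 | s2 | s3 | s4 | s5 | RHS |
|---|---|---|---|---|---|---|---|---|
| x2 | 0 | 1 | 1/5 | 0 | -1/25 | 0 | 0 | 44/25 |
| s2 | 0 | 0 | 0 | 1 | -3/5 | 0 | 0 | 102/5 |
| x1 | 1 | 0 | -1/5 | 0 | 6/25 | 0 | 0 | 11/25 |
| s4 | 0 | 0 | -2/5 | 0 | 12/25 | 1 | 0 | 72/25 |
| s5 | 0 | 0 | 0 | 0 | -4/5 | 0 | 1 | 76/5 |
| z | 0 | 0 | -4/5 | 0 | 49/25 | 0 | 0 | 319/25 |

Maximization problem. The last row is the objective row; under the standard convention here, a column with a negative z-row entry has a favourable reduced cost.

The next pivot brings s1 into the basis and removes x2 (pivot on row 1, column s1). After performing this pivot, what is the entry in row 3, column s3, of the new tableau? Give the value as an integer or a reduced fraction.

1/5

Pivot element is row 1, column s1: 1/5.
Normalize row 1: new (row 1, s3) = (-1/25)/(1/5) = -1/5.
row 3 ← row 3 − (-1/5)·(new row 1): 6/25 − (-1/5)·(-1/5) = 1/5.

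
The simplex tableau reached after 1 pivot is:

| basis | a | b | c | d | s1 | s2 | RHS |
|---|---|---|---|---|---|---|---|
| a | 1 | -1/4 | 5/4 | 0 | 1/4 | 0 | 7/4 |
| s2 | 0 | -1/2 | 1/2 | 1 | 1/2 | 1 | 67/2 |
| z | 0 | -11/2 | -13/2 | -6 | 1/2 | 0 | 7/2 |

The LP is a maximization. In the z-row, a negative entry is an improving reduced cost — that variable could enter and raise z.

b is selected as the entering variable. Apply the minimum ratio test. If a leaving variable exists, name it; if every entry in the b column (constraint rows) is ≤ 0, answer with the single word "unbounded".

b-column entries: row 1: -1/4, row 2: -1/2. All ≤ 0, so b can increase without bound; the LP is unbounded in this direction.

unbounded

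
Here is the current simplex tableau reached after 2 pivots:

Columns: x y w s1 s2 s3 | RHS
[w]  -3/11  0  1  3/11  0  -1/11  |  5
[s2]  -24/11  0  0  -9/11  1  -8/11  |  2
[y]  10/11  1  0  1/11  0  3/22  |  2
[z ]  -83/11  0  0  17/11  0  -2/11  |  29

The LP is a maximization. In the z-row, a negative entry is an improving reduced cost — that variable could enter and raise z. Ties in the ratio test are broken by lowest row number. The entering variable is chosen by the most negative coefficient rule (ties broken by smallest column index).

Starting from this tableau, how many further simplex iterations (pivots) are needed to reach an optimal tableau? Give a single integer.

pivot: x in, y out → z = 228/5
No improving column remains; optimal.

1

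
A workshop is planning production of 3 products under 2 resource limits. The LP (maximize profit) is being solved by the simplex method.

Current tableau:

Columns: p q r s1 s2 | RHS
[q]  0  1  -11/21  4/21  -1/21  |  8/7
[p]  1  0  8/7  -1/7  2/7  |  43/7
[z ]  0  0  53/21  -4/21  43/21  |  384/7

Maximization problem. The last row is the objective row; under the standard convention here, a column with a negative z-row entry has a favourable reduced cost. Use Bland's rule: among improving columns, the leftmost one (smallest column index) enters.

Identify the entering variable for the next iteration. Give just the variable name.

Objective-row coefficients: p: 0, q: 0, r: 53/21, s1: -4/21, s2: 43/21.
Improving columns: s1. Bland's rule picks the smallest column index → s1.

s1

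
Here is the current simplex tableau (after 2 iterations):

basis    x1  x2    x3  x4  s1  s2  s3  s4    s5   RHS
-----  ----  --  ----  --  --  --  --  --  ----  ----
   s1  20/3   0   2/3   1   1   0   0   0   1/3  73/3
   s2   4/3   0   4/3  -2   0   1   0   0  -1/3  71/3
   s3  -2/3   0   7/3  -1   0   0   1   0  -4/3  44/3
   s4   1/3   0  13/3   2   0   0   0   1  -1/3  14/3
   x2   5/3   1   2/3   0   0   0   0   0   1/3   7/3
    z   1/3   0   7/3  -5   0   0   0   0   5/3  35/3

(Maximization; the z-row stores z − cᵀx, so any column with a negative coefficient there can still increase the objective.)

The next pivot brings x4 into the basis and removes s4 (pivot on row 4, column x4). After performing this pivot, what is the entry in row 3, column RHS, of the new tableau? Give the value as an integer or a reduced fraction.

Pivot element is row 4, column x4: 2.
Normalize row 4: new (row 4, RHS) = (14/3)/2 = 7/3.
row 3 ← row 3 − (-1)·(new row 4): 44/3 − (-1)·(7/3) = 17.

17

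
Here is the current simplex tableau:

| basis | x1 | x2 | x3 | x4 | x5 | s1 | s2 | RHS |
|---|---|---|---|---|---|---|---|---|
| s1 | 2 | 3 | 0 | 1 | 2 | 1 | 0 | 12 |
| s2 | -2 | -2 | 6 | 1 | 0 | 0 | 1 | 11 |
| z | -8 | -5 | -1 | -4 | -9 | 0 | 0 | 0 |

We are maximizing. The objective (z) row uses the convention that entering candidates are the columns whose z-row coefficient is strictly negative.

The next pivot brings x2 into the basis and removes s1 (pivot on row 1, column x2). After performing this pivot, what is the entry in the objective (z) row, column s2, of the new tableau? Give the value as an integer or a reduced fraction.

0

Pivot element is row 1, column x2: 3.
Normalize row 1: new (row 1, s2) = 0/3 = 0.
z-row ← z-row − (-5)·(new row 1): 0 − (-5)·0 = 0.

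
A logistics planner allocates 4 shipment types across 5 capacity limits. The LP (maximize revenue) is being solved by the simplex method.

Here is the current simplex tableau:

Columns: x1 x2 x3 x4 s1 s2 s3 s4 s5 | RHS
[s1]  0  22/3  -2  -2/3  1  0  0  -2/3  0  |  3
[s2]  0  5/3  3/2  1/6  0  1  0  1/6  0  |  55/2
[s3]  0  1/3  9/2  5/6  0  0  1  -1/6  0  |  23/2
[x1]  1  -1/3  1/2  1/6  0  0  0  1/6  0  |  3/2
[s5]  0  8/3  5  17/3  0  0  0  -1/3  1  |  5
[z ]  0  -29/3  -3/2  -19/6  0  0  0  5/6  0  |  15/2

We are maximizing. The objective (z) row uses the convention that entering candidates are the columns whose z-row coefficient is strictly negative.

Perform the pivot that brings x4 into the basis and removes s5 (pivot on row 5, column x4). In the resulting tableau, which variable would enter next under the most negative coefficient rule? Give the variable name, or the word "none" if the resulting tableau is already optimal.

x2

Pivot element 17/3. New z-row = old z-row − (-19/6)·(row 5/(17/3)).
Updated z-row coefficients: x1: 0, x2: -139/17, x3: 22/17, x4: 0, s1: 0, s2: 0, s3: 0, s4: 11/17, s5: 19/34.
The most negative is -139/17 in column x2, so x2 would enter next.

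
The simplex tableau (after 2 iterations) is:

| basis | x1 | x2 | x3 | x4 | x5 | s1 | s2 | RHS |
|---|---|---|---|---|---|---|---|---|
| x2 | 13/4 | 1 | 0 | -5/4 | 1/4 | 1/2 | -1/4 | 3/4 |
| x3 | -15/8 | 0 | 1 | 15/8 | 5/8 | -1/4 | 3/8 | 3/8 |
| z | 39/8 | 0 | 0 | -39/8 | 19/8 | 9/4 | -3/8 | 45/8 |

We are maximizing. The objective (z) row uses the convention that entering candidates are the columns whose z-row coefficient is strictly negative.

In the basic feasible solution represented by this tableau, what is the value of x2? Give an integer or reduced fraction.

x2 is basic (row 1); its value is the RHS of that row: 3/4.

3/4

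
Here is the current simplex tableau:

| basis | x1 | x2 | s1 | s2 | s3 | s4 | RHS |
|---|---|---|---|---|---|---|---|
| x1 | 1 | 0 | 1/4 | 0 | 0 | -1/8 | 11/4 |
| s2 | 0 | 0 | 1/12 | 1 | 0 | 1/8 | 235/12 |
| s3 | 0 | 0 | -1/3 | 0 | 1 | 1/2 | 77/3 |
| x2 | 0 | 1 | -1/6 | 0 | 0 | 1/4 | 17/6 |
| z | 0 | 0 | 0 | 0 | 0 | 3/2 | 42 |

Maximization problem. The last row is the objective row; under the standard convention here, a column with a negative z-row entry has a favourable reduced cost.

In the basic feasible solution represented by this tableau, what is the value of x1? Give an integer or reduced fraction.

x1 is basic (row 1); its value is the RHS of that row: 11/4.

11/4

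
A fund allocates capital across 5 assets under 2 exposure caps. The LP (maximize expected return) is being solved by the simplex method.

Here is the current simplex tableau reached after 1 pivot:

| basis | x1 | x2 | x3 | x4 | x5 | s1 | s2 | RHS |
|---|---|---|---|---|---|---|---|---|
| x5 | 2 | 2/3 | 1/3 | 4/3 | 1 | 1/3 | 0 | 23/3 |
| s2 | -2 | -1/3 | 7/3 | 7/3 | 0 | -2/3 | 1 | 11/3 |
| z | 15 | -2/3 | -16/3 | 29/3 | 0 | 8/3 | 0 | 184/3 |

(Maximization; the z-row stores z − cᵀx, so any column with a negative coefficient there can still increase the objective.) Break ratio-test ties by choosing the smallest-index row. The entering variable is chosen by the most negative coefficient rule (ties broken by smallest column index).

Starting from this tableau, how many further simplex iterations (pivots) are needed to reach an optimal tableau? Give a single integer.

2

pivot: x3 in, s2 out → z = 488/7
pivot: x2 in, x5 out → z = 84
No improving column remains; optimal.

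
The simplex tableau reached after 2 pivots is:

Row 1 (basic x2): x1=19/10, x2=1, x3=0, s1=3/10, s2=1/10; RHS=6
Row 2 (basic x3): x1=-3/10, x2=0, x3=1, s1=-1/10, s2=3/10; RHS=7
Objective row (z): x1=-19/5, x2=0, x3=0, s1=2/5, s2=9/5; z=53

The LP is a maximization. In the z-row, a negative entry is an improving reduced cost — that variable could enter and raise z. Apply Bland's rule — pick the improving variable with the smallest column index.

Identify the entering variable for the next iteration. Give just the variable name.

x1

Objective-row coefficients: x1: -19/5, x2: 0, x3: 0, s1: 2/5, s2: 9/5.
Improving columns: x1. Bland's rule picks the smallest column index → x1.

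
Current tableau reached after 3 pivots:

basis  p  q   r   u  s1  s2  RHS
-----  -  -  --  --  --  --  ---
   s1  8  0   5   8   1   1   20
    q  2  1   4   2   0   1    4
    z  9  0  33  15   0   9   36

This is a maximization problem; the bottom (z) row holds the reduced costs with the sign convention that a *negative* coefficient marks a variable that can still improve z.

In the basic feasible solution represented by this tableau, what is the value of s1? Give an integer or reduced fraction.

20

s1 is basic (row 1); its value is the RHS of that row: 20.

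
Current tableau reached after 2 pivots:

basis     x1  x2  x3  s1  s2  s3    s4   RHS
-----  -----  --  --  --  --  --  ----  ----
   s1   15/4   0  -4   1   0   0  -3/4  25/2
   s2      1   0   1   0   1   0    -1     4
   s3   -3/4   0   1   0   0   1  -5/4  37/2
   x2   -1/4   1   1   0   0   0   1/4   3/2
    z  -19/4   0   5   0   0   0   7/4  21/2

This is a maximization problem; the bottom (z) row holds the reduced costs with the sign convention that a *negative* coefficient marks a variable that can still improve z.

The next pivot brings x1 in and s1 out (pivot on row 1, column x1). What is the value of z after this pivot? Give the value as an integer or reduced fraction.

Minimum ratio for x1: (25/2)/(15/4) = 10/3.
z changes by −(z-row coeff of x1)·ratio = −(-19/4)·(10/3) = 95/6.
New z = 21/2 + (95/6) = 79/3.

79/3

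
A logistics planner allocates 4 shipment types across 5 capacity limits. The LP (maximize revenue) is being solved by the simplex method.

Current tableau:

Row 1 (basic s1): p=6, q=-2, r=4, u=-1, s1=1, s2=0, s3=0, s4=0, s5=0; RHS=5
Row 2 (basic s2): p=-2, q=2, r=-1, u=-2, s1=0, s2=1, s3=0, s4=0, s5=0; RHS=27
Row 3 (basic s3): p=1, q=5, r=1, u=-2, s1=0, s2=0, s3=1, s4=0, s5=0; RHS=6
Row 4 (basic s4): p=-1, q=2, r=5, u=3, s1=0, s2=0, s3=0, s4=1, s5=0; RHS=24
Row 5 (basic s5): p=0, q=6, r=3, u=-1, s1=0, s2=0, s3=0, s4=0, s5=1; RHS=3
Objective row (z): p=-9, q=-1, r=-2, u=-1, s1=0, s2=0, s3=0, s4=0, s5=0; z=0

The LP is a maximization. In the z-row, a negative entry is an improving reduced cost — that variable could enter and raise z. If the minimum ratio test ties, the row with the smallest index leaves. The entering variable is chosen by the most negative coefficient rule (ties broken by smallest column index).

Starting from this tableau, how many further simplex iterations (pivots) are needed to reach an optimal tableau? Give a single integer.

pivot: p in, s1 out → z = 15/2
pivot: q in, s5 out → z = 19/2
pivot: u in, s4 out → z = 475/14
No improving column remains; optimal.

3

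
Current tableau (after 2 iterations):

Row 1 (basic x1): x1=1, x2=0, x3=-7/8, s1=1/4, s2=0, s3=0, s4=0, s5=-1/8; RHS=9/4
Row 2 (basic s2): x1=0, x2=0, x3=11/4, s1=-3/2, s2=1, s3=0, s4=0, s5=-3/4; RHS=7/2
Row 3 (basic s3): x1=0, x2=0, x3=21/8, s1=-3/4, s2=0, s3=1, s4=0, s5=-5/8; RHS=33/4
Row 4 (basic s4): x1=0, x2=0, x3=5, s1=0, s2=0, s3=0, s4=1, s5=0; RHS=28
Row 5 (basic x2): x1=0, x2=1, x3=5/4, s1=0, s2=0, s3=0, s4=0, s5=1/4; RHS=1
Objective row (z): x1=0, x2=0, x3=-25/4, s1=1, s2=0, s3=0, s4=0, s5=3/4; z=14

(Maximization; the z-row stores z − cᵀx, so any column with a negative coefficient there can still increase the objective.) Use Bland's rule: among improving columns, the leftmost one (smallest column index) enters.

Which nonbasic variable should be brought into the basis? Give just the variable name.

Objective-row coefficients: x1: 0, x2: 0, x3: -25/4, s1: 1, s2: 0, s3: 0, s4: 0, s5: 3/4.
Improving columns: x3. Bland's rule picks the smallest column index → x3.

x3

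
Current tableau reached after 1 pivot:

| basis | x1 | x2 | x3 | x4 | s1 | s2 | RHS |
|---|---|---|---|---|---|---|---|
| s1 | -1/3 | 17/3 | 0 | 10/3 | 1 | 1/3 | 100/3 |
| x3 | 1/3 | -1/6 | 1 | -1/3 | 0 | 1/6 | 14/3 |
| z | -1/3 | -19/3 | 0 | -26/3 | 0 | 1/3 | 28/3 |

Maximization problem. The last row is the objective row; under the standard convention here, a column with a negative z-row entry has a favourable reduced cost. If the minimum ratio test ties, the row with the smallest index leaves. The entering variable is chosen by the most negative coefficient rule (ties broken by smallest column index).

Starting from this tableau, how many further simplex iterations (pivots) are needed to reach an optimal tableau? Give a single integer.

pivot: x4 in, s1 out → z = 96
pivot: x1 in, x3 out → z = 128
No improving column remains; optimal.

2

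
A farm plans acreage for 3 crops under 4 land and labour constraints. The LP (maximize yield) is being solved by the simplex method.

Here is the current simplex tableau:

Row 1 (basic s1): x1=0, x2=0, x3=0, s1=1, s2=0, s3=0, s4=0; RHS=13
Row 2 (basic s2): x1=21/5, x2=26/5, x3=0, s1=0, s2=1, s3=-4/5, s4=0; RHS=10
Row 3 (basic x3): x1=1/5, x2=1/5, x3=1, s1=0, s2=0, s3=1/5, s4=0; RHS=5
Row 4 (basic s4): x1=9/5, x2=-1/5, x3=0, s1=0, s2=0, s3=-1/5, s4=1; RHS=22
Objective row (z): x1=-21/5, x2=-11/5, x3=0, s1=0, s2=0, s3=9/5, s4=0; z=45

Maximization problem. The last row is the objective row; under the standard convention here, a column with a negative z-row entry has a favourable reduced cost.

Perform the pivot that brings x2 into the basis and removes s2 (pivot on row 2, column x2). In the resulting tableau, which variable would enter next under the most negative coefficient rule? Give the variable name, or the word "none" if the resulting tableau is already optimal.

x1

Pivot element 26/5. New z-row = old z-row − (-11/5)·(row 2/(26/5)).
Updated z-row coefficients: x1: -63/26, x2: 0, x3: 0, s1: 0, s2: 11/26, s3: 19/13, s4: 0.
The most negative is -63/26 in column x1, so x1 would enter next.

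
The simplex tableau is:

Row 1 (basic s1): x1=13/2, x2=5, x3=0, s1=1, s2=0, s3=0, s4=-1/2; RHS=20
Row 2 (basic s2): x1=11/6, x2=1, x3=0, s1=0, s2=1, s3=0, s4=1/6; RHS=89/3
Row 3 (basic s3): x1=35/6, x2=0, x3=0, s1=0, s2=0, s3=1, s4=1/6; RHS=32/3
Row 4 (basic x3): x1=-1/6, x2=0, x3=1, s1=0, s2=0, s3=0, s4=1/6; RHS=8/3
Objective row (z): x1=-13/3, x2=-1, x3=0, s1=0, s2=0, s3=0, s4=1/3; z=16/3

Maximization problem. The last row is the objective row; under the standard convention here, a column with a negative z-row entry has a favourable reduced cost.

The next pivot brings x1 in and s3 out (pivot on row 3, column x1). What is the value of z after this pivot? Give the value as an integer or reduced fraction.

464/35

Minimum ratio for x1: (32/3)/(35/6) = 64/35.
z changes by −(z-row coeff of x1)·ratio = −(-13/3)·(64/35) = 832/105.
New z = 16/3 + (832/105) = 464/35.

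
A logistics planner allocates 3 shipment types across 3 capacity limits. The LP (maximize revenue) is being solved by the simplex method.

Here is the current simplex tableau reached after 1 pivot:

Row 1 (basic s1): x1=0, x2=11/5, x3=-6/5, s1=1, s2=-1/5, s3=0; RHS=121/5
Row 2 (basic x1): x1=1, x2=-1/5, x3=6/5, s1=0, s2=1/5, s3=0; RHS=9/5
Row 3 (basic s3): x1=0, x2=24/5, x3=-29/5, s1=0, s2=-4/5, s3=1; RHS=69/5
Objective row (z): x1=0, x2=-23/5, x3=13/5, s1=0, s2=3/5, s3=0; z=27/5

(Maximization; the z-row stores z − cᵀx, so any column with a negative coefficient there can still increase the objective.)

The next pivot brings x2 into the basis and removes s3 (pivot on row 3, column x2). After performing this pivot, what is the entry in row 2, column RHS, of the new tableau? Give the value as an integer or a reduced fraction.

Pivot element is row 3, column x2: 24/5.
Normalize row 3: new (row 3, RHS) = (69/5)/(24/5) = 23/8.
row 2 ← row 2 − (-1/5)·(new row 3): 9/5 − (-1/5)·(23/8) = 19/8.

19/8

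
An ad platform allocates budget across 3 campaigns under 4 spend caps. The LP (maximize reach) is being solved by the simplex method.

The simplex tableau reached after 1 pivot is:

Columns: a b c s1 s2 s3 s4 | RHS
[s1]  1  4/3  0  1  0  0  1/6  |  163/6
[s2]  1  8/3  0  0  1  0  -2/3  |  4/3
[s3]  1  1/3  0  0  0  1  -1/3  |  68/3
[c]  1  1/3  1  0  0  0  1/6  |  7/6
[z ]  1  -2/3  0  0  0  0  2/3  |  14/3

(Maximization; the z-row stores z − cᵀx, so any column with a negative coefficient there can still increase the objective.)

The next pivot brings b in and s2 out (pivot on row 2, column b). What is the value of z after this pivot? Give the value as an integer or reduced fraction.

5

Minimum ratio for b: (4/3)/(8/3) = 1/2.
z changes by −(z-row coeff of b)·ratio = −(-2/3)·(1/2) = 1/3.
New z = 14/3 + (1/3) = 5.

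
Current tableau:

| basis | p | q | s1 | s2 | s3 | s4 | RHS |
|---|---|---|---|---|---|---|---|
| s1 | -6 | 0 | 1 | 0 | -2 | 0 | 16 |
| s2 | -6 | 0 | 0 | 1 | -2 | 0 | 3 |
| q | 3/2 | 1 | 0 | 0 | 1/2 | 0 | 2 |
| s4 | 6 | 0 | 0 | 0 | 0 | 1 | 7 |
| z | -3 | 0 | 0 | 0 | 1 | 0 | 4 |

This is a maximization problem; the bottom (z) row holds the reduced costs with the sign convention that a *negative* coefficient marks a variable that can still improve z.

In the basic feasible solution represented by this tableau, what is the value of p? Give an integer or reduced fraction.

0

p is nonbasic (not in the basis column), so its value in the current BFS is 0.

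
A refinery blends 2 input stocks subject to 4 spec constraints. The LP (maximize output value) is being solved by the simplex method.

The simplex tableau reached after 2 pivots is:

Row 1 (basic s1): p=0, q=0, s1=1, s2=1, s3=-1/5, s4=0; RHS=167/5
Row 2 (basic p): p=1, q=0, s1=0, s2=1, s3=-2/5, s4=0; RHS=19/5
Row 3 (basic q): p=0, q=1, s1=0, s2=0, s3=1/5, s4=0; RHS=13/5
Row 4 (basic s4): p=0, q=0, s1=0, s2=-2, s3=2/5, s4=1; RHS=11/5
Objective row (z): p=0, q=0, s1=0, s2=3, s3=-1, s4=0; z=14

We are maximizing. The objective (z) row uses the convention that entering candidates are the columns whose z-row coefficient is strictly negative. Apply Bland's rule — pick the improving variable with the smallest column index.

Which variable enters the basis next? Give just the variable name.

Objective-row coefficients: p: 0, q: 0, s1: 0, s2: 3, s3: -1, s4: 0.
Improving columns: s3. Bland's rule picks the smallest column index → s3.

s3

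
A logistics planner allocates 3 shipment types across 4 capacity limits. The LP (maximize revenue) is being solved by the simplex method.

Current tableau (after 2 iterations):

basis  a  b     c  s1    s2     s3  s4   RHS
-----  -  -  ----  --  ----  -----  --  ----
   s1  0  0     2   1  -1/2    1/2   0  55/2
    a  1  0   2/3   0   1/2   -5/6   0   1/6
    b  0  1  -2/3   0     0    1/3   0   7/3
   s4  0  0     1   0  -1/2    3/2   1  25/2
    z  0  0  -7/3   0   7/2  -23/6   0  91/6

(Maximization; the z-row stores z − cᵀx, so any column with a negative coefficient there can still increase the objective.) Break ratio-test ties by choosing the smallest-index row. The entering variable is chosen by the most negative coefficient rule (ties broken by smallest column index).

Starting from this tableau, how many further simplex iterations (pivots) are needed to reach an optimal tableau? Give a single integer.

pivot: s3 in, b out → z = 42
pivot: c in, s4 out → z = 47
No improving column remains; optimal.

2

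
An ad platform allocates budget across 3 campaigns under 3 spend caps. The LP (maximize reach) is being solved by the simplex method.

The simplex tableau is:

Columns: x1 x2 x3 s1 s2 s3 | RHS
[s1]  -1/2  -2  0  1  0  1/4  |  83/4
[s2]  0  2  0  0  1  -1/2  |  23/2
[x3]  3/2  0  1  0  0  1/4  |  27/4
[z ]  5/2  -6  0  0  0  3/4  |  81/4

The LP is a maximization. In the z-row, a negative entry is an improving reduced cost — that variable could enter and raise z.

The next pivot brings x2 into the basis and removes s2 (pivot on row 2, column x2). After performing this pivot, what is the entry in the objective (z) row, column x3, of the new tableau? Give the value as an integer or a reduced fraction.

Pivot element is row 2, column x2: 2.
Normalize row 2: new (row 2, x3) = 0/2 = 0.
z-row ← z-row − (-6)·(new row 2): 0 − (-6)·0 = 0.

0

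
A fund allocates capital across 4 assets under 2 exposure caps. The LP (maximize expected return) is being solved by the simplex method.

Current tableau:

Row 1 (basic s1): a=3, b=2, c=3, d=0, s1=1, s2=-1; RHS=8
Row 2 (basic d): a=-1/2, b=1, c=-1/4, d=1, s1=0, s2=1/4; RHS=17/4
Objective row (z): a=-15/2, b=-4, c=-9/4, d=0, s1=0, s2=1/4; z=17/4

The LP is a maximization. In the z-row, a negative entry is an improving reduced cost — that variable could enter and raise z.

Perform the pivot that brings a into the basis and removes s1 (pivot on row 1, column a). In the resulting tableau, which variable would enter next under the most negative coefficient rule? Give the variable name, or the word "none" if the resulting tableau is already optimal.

Pivot element 3. New z-row = old z-row − (-15/2)·(row 1/3).
Updated z-row coefficients: a: 0, b: 1, c: 21/4, d: 0, s1: 5/2, s2: -9/4.
The most negative is -9/4 in column s2, so s2 would enter next.

s2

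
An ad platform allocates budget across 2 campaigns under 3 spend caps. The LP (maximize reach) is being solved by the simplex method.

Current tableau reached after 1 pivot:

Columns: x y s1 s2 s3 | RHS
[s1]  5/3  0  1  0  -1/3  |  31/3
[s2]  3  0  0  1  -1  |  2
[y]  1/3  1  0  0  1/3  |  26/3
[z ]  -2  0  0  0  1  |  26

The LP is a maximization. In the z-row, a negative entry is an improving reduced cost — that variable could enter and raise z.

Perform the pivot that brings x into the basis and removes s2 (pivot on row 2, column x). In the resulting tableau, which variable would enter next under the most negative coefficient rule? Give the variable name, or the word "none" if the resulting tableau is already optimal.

Pivot element 3. New z-row = old z-row − (-2)·(row 2/3).
Updated z-row coefficients: x: 0, y: 0, s1: 0, s2: 2/3, s3: 1/3.
No coefficient is strictly negative; the tableau after this pivot is optimal.

none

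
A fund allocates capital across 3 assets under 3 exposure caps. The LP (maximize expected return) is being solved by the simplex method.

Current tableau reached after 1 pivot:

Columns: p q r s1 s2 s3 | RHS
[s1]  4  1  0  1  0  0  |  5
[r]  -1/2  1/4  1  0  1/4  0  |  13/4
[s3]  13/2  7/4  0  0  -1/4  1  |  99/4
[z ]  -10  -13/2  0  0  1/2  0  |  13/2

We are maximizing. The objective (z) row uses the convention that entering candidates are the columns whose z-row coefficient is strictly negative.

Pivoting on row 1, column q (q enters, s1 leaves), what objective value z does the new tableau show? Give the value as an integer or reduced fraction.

39

Minimum ratio for q: 5/1 = 5.
z changes by −(z-row coeff of q)·ratio = −(-13/2)·5 = 65/2.
New z = 13/2 + (65/2) = 39.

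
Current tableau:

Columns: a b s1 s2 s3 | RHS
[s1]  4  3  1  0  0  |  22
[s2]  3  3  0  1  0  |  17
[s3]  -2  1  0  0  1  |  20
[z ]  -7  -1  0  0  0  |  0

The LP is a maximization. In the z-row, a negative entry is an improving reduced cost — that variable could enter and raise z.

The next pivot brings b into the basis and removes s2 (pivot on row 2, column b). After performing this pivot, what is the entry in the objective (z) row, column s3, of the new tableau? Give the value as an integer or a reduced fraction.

Pivot element is row 2, column b: 3.
Normalize row 2: new (row 2, s3) = 0/3 = 0.
z-row ← z-row − (-1)·(new row 2): 0 − (-1)·0 = 0.

0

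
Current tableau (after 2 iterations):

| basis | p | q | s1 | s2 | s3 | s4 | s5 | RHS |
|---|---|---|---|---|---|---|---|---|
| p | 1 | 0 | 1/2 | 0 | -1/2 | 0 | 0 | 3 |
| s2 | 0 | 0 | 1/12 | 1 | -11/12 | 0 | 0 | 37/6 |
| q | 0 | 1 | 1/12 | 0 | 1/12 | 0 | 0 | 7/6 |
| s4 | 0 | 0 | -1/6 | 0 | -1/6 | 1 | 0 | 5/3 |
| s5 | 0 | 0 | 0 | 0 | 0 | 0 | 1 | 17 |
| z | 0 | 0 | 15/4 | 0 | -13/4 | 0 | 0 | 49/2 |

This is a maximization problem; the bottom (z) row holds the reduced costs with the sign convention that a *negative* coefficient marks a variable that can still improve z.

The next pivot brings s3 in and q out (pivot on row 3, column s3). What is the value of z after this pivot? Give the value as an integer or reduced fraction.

70

Minimum ratio for s3: (7/6)/(1/12) = 14.
z changes by −(z-row coeff of s3)·ratio = −(-13/4)·14 = 91/2.
New z = 49/2 + (91/2) = 70.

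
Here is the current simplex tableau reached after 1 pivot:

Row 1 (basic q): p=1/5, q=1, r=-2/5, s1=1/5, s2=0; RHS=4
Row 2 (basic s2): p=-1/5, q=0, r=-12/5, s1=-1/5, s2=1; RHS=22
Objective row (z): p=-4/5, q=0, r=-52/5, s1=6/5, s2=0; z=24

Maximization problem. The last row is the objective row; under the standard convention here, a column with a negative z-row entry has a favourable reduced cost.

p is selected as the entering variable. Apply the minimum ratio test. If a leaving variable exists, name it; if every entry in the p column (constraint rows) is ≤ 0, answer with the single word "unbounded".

q

Ratios: row 1 (q): 4/(1/5) = 20; row 2 (s2): entry -1/5 ≤ 0, skip.
Minimum ratio is in the q row, so q leaves.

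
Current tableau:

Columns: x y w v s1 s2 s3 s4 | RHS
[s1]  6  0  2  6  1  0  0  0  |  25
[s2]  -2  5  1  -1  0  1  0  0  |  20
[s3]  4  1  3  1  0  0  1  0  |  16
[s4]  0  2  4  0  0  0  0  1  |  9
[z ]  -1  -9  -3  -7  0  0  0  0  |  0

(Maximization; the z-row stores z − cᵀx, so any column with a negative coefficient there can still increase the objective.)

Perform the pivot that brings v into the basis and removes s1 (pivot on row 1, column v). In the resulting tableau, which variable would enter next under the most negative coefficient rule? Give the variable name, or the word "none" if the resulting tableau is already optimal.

y

Pivot element 6. New z-row = old z-row − (-7)·(row 1/6).
Updated z-row coefficients: x: 6, y: -9, w: -2/3, v: 0, s1: 7/6, s2: 0, s3: 0, s4: 0.
The most negative is -9 in column y, so y would enter next.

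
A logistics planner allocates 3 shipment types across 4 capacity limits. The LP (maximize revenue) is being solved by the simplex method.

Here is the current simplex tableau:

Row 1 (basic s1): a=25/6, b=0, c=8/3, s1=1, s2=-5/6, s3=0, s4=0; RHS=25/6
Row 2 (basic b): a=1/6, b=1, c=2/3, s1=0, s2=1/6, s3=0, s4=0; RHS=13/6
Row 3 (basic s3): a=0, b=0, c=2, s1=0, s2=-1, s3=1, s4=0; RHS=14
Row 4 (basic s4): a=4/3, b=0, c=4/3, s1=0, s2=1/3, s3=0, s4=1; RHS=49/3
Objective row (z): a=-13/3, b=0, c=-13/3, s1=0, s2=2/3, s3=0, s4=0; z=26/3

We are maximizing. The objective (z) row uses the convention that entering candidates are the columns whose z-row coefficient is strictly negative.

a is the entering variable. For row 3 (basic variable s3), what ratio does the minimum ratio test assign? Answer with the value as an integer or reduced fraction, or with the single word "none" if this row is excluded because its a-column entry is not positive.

none

The a entry in row 3 is 0 ≤ 0, so this row gives no ratio.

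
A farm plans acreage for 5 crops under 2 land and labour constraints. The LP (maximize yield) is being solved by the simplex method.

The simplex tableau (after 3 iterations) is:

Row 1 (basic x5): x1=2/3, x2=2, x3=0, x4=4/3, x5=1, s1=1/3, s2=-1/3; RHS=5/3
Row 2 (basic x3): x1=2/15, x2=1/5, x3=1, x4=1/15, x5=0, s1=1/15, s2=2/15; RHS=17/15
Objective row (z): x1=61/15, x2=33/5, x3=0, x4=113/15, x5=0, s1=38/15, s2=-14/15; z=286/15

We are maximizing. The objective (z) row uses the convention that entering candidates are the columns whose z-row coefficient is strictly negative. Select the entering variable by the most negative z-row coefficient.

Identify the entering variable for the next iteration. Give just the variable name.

Objective-row coefficients: x1: 61/15, x2: 33/5, x3: 0, x4: 113/15, x5: 0, s1: 38/15, s2: -14/15.
The most negative is -14/15 in column s2, so s2 enters.

s2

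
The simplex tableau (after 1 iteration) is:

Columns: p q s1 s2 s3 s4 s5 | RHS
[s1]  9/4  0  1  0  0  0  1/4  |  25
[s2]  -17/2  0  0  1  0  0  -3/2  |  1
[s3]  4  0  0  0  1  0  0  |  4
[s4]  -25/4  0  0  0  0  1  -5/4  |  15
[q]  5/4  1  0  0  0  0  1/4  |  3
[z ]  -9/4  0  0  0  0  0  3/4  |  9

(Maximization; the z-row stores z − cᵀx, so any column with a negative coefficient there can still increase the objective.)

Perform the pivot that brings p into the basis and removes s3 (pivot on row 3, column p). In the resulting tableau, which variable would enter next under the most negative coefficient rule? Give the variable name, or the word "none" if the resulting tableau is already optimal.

Pivot element 4. New z-row = old z-row − (-9/4)·(row 3/4).
Updated z-row coefficients: p: 0, q: 0, s1: 0, s2: 0, s3: 9/16, s4: 0, s5: 3/4.
No coefficient is strictly negative; the tableau after this pivot is optimal.

none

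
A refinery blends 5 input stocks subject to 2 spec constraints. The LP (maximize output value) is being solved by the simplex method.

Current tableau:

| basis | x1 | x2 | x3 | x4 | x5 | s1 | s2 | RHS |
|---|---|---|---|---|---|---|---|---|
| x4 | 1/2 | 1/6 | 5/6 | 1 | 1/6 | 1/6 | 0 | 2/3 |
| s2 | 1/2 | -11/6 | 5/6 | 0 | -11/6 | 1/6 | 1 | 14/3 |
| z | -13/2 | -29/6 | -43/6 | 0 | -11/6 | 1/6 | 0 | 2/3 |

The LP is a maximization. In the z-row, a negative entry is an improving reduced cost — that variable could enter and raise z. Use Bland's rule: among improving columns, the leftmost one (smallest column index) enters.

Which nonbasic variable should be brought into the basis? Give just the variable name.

x1

Objective-row coefficients: x1: -13/2, x2: -29/6, x3: -43/6, x4: 0, x5: -11/6, s1: 1/6, s2: 0.
Improving columns: x1, x2, x3, x5. Bland's rule picks the smallest column index → x1.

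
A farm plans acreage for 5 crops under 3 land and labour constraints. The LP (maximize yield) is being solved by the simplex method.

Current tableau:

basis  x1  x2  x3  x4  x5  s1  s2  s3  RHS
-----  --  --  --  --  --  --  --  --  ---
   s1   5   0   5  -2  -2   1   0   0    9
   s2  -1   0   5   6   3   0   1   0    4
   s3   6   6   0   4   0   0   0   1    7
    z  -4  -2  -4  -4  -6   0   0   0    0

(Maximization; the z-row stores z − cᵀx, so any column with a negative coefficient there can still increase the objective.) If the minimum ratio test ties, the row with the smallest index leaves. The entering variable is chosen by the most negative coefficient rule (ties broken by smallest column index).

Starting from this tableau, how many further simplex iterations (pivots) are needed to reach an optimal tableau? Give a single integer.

pivot: x5 in, s2 out → z = 8
pivot: x1 in, s3 out → z = 15
No improving column remains; optimal.

2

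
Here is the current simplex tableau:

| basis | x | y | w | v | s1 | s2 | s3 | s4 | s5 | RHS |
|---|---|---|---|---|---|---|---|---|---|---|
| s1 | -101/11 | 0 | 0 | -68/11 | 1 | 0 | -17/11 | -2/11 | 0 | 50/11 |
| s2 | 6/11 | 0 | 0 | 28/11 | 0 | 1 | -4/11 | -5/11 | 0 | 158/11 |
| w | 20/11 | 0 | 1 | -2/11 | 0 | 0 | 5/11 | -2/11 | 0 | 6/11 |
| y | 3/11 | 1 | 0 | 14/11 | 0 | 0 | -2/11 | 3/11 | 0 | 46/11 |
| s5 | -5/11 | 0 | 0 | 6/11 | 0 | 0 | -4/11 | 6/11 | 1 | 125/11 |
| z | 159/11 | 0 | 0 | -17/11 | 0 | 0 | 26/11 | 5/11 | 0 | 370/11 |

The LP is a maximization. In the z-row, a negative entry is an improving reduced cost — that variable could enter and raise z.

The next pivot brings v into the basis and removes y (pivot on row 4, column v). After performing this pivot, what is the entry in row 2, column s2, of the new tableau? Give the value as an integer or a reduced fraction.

1

Pivot element is row 4, column v: 14/11.
Normalize row 4: new (row 4, s2) = 0/(14/11) = 0.
row 2 ← row 2 − (28/11)·(new row 4): 1 − (28/11)·0 = 1.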